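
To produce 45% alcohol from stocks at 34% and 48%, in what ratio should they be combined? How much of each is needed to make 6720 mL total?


Let x parts of 34% mix with y parts of 48%.
34x + 48y = 45(x + y)
34x + 48y = 45x + 45y
x(34 - 45) = y(45 - 48)
x/y = (48 - 45)/(45 - 34) = 3/11
Simplify: 3:11
Total parts = 14; one part = 6720/14 = 480.00 mL
34% solution: 3×480.00 = 1440.00 mL
48% solution: 11×480.00 = 5280.00 mL
= ratio 3:11; 1440.00 mL and 5280.00 mL

ratio 3:11; 1440.00 mL and 5280.00 mL


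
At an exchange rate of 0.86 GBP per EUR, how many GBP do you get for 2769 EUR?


Amount × rate = 2769 × 0.86
= 2381.34 GBP

2381.34 GBP


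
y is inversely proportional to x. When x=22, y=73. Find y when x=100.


Inverse proportion: x × y = constant
k = 22 × 73 = 1606
y₂ = k / 100 = 1606 / 100
= 16.06

16.06


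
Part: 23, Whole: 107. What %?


Percentage = (part / whole) × 100
= (23 / 107) × 100
≈ 21.50%

21.50%


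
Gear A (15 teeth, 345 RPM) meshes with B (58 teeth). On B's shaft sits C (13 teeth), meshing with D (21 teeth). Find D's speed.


Stage 1: RPM_B = RPM_A × t_A/t_B = 345 × 15/58 = 5175/58 ≈ 89.22
B and C share a shaft → RPM_C = RPM_B
Stage 2: RPM_D = RPM_C × t_C/t_D = RPM_A × (t_A×t_C)/(t_B×t_D)
Overall ratio = (15×13)/(58×21) = 195/1218
RPM_D = 345 × 195/1218 = 67275/1218
≈ 55.23 RPM

55.23 RPM


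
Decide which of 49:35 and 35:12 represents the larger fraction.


49/35 = 1.4000
35/12 = 2.9167
1.4000 < 2.9167, so 49:35 is less
= 35:12

35:12


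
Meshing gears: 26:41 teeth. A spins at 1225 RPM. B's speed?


Gear ratio = 26:41 = 26:41
RPM_B = RPM_A × (teeth_A / teeth_B)
= 1225 × (26/41)
= 776.8 RPM

776.8 RPM


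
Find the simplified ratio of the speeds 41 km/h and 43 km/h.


Ratio = 41:43
GCD = 1
Simplified = 41:43
Time ratio (same distance) = 43:41
Speed ratio = 41:43

41:43


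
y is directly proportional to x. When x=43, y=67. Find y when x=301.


Direct proportion: y/x = constant
k = 67/43 ≈ 1.5581
y₂ = k × 301 = 67 × 301 / 43 = 20167/43
= 469.00

469.00


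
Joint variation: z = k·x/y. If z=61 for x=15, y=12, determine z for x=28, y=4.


z = k·x/y
Solve for k using the known point: k = z·y/x = 61×12/15 = 732/15 = 48.8000
Now evaluate at x=28, y=4:
z = k × 28 / 4 = (732 × 28) / (15 × 4) = 20496/60
= 341.6000

341.6000


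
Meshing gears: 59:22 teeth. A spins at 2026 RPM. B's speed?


Gear ratio = 59:22 = 59:22
RPM_B = RPM_A × (teeth_A / teeth_B)
= 2026 × (59/22)
= 5433.4 RPM

5433.4 RPM


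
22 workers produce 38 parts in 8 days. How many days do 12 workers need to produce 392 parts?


Days ∝ work / workers, so d₂ = d₁ × (m₁/m₂) × (w₂/w₁)
Workers factor (inverse): 22/12 ≈ 1.8333
Work factor (direct): 392/38 ≈ 10.3158
d₂ = 8 × 22/12 × 392/38 = (8 × 22 × 392) / (12 × 38) = 68992/456
≈ 151.30 days

151.30 days


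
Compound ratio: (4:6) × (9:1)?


Compound ratio = (4×9) : (6×1)
= 36:6
GCD = 6
= 6:1

6:1


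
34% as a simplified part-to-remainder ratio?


34% means 34 parts out of 100; remainder = 66
Part : remainder = 34:66
GCD = 2
= 17:33

17:33


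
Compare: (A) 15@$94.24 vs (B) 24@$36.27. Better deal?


Deal A: $94.24/15 = $6.2827/unit
Deal B: $36.27/24 = $1.5113/unit
B is cheaper per unit
= Deal B

Deal B


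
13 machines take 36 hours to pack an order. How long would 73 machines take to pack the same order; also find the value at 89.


Inverse proportion: x × y = constant
k = 13 × 36 = 468
At x=73: k/73 = 6.41
At x=89: k/89 = 5.26
= 6.41 and 5.26

6.41 and 5.26


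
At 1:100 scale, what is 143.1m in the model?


Model size = real / scale
= 143.1 / 100
= 1.4310 m

1.4310 m


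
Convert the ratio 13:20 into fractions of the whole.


Total parts = 13 + 20 = 33
First part: 13/33 = 13/33
Second part: 20/33 = 20/33
= 13/33 and 20/33

13/33 and 20/33


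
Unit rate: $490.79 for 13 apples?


Unit rate = total / quantity
= 490.79 / 13
= $37.75 per unit

$37.75 per unit


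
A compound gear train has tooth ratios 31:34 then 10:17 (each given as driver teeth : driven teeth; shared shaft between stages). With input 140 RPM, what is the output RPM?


Stage 1: RPM_B = RPM_A × t_A/t_B = 140 × 31/34 = 4340/34 ≈ 127.65
B and C share a shaft → RPM_C = RPM_B
Stage 2: RPM_D = RPM_C × t_C/t_D = RPM_A × (t_A×t_C)/(t_B×t_D)
Overall ratio = (31×10)/(34×17) = 310/578
RPM_D = 140 × 310/578 = 43400/578
≈ 75.09 RPM

75.09 RPM


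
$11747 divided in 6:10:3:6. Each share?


Total parts = 6 + 10 + 3 + 6 = 25
Part 1: 11747 × 6/25 = 2819.28
Part 2: 11747 × 10/25 = 4698.80
Part 3: 11747 × 3/25 = 1409.64
Part 4: 11747 × 6/25 = 2819.28
= Part 1: $2819.28, Part 2: $4698.80, Part 3: $1409.64, Part 4: $2819.28

Part 1: $2819.28, Part 2: $4698.80, Part 3: $1409.64, Part 4: $2819.28


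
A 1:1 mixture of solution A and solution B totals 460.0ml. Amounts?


Total parts = 1 + 1 = 2
solution A: 460.0 × 1/2 = 230.0ml
solution B: 460.0 × 1/2 = 230.0ml
= 230.0ml and 230.0ml

230.0ml and 230.0ml


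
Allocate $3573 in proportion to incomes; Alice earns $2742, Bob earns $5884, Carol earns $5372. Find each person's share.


Total income = 2742 + 5884 + 5372 = $13998
Alice: $3573 × 2742/13998 = $699.90
Bob: $3573 × 5884/13998 = $1501.90
Carol: $3573 × 5372/13998 = $1371.21
= Alice: $699.90, Bob: $1501.90, Carol: $1371.21

Alice: $699.90, Bob: $1501.90, Carol: $1371.21


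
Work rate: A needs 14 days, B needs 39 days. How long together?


Rate of A = 1/14 per day
Rate of B = 1/39 per day
Combined rate = 1/14 + 1/39 = 53/546 ≈ 0.0971 per day
Days = 1 / combined rate = 546/53
≈ 10.30 days

10.30 days


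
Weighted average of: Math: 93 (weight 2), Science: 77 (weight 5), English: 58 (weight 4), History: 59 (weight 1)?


Numerator = 93×2 + 77×5 + 58×4 + 59×1
= 186 + 385 + 232 + 59
= 862
Total weight = 12
Weighted avg = 862/12
= 71.83

71.83


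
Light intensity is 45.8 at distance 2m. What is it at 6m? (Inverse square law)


I₁d₁² = I₂d₂²
I₂ = I₁ × (d₁/d₂)²
= 45.8 × (2/6)²
= 45.8 × 4/36
= 183.2/36
≈ 5.0889

5.0889


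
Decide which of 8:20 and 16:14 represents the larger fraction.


8/20 = 0.4000
16/14 = 1.1429
0.4000 < 1.1429, so 8:20 is less
= 16:14

16:14


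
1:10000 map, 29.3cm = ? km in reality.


Real distance = map distance × scale
= 29.3cm × 10000
= 293000 cm = 2930.0 m
= 2.930 km

2.930 km


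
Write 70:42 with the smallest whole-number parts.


GCD(70, 42) = 14
70/14 : 42/14
= 5:3

5:3


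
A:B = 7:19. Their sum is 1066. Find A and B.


Let A = 7k, B = 19k.
7k + 19k = 1066
26k = 1066 → k = 1066/26 = 41
A = 7×41 = 287, B = 19×41 = 779
= A = 287, B = 779

A = 287, B = 779


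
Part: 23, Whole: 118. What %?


Percentage = (part / whole) × 100
= (23 / 118) × 100
≈ 19.49%

19.49%


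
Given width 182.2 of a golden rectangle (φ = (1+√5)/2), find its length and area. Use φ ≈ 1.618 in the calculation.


φ = (1 + √5) / 2 ≈ 1.618
Length = width × φ = 182.2 × 1.618 = 294.7996
≈ 294.80
Area = width × length = 182.2 × 294.7996 = 53712.48712 ≈ 53712.49
= Length: 294.80, Area: 53712.49

Length: 294.80, Area: 53712.49


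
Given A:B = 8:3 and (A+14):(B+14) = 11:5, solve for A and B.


Let A = 8k, B = 3k.
(8k + 14) / (3k + 14) = 11/5
Cross-multiply: 5(8k + 14) = 11(3k + 14)
40k + 70 = 33k + 154
40k - 33k = 154 - 70
7k = 84
k = 84/7 = 12
A = 8×12 = 96, B = 3×12 = 36
= A = 96, B = 36

A = 96, B = 36


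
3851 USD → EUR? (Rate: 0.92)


Amount × rate = 3851 × 0.92
= 3542.92 EUR

3542.92 EUR


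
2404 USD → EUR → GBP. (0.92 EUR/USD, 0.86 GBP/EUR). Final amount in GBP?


Step 1: 2404 USD × 0.92 = 2211.68 EUR
Step 2: 2211.68 EUR × 0.86 = 1902.04 GBP
Implied rate USD→GBP = 0.92 × 0.86 = 0.7912
= 1902.04 GBP

1902.04 GBP


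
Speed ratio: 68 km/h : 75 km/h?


Ratio = 68:75
GCD = 1
Simplified = 68:75
Time ratio (same distance) = 75:68
Speed ratio = 68:75

68:75


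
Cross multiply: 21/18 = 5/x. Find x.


Cross multiply: 21 × x = 18 × 5
21x = 90
x = 90 / 21
= 4.29

4.29


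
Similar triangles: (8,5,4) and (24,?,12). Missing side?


Scale factor = 24/8 = 3
Missing side = 5 × 3
= 15.0

15.0


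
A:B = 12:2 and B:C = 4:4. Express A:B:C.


Match B: multiply A:B by 4 → 48:8
Multiply B:C by 2 → 8:8
Combined: 48:8:8
GCD = 8
= 6:1:1

6:1:1


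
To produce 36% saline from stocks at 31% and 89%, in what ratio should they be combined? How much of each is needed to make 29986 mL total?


Let x parts of 31% mix with y parts of 89%.
31x + 89y = 36(x + y)
31x + 89y = 36x + 36y
x(31 - 36) = y(36 - 89)
x/y = (89 - 36)/(36 - 31) = 53/5
Simplify: 53:5
Total parts = 58; one part = 29986/58 = 517.00 mL
31% solution: 53×517.00 = 27401.00 mL
89% solution: 5×517.00 = 2585.00 mL
= ratio 53:5; 27401.00 mL and 2585.00 mL

ratio 53:5; 27401.00 mL and 2585.00 mL


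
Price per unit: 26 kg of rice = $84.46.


Unit rate = total / quantity
= 84.46 / 26
= $3.25 per unit

$3.25 per unit


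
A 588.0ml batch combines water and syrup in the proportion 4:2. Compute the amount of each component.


Total parts = 4 + 2 = 6
water: 588.0 × 4/6 = 392.0ml
syrup: 588.0 × 2/6 = 196.0ml
= 392.0ml and 196.0ml

392.0ml and 196.0ml


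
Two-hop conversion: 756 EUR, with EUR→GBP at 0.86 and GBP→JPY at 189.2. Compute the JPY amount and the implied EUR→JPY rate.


Step 1: 756 EUR × 0.86 = 650.16 GBP
Step 2: 650.16 GBP × 189.2 = 123010.27 JPY
Implied rate EUR→JPY = 0.86 × 189.2 = 162.7120
= 123010.27 JPY; implied rate 162.7120 JPY/EUR

123010.27 JPY; implied rate 162.7120 JPY/EUR


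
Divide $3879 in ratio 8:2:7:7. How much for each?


Total parts = 8 + 2 + 7 + 7 = 24
Part 1: 3879 × 8/24 = 1293.00
Part 2: 3879 × 2/24 = 323.25
Part 3: 3879 × 7/24 = 1131.38
Part 4: 3879 × 7/24 = 1131.38
= Part 1: $1293.00, Part 2: $323.25, Part 3: $1131.38, Part 4: $1131.38

Part 1: $1293.00, Part 2: $323.25, Part 3: $1131.38, Part 4: $1131.38


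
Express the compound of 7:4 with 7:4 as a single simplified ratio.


Compound ratio = (7×7) : (4×4)
= 49:16
GCD = 1
= 49:16

49:16


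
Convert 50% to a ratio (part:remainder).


50% means 50 parts out of 100; remainder = 50
Part : remainder = 50:50
GCD = 50
= 1:1

1:1


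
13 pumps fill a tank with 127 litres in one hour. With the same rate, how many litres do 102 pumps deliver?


Direct proportion: y/x = constant
k = 127/13 ≈ 9.7692
y₂ = k × 102 = 127 × 102 / 13 = 12954/13
≈ 996.46

996.46


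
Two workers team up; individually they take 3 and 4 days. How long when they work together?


Rate of A = 1/3 per day
Rate of B = 1/4 per day
Combined rate = 1/3 + 1/4 = 7/12 ≈ 0.5833 per day
Days = 1 / combined rate = 12/7
≈ 1.71 days

1.71 days


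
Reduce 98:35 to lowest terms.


GCD(98, 35) = 7
98/7 : 35/7
= 14:5

14:5


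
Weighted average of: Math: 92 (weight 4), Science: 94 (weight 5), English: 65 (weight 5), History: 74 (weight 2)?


Numerator = 92×4 + 94×5 + 65×5 + 74×2
= 368 + 470 + 325 + 148
= 1311
Total weight = 16
Weighted avg = 1311/16
= 81.94

81.94


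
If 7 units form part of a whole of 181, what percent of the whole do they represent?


Percentage = (part / whole) × 100
= (7 / 181) × 100
≈ 3.87%

3.87%


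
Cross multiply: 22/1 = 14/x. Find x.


Cross multiply: 22 × x = 1 × 14
22x = 14
x = 14 / 22
= 0.64

0.64


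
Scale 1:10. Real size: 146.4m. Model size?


Model size = real / scale
= 146.4 / 10
= 14.6400 m

14.6400 m


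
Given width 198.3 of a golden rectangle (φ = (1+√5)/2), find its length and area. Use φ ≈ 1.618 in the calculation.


φ = (1 + √5) / 2 ≈ 1.618
Length = width × φ = 198.3 × 1.618 = 320.8494
≈ 320.85
Area = width × length = 198.3 × 320.8494 = 63624.43602 ≈ 63624.44
= Length: 320.85, Area: 63624.44

Length: 320.85, Area: 63624.44


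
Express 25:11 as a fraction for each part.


Total parts = 25 + 11 = 36
First part: 25/36 = 25/36
Second part: 11/36 = 11/36
= 25/36 and 11/36

25/36 and 11/36


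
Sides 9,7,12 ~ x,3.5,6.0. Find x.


Scale factor = 3.5/7 = 0.5
Missing side = 9 × 0.5
= 4.5

4.5


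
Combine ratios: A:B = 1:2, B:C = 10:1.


Match B: multiply A:B by 10 → 10:20
Multiply B:C by 2 → 20:2
Combined: 10:20:2
GCD = 2
= 5:10:1

5:10:1


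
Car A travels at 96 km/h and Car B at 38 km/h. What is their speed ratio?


Ratio = 96:38
GCD = 2
Simplified = 48:19
Time ratio (same distance) = 19:48
Speed ratio = 48:19

48:19


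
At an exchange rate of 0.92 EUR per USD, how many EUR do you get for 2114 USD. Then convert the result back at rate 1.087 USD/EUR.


Amount × rate = 2114 × 0.92 = 1944.88 EUR
Round-trip: 1944.88 × 1.087 = 2114.08 USD
= 1944.88 EUR, then 2114.08 USD

1944.88 EUR, then 2114.08 USD


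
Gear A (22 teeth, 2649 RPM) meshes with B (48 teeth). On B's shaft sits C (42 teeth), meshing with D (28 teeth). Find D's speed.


Stage 1: RPM_B = RPM_A × t_A/t_B = 2649 × 22/48 = 58278/48 ≈ 1214.13
B and C share a shaft → RPM_C = RPM_B
Stage 2: RPM_D = RPM_C × t_C/t_D = RPM_A × (t_A×t_C)/(t_B×t_D)
Overall ratio = (22×42)/(48×28) = 924/1344
RPM_D = 2649 × 924/1344 = 2447676/1344
≈ 1821.19 RPM

1821.19 RPM


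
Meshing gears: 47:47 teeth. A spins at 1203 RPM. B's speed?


Gear ratio = 47:47 = 1:1
RPM_B = RPM_A × (teeth_A / teeth_B)
= 1203 × (47/47)
= 1203.0 RPM

1203.0 RPM


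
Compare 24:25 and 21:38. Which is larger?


24/25 = 0.9600
21/38 = 0.5526
0.9600 > 0.5526, so 24:25 is greater
= 24:25

24:25


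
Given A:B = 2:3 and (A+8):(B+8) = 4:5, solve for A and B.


Let A = 2k, B = 3k.
(2k + 8) / (3k + 8) = 4/5
Cross-multiply: 5(2k + 8) = 4(3k + 8)
10k + 40 = 12k + 32
10k - 12k = 32 - 40
-2k = -8
k = -8/-2 = 4
A = 2×4 = 8, B = 3×4 = 12
= A = 8, B = 12

A = 8, B = 12


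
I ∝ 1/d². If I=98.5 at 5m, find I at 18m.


I₁d₁² = I₂d₂²
I₂ = I₁ × (d₁/d₂)²
= 98.5 × (5/18)²
= 98.5 × 25/324
= 2462.5/324
≈ 7.6003

7.6003


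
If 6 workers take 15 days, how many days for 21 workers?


Inverse proportion: x × y = constant
k = 6 × 15 = 90
y₂ = k / 21 = 90 / 21
= 4.29

4.29


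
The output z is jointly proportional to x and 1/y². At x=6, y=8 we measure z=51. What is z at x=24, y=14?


z = k·x/y²
Solve for k using the known point: k = z·y²/x = 51×64/6 = 3264/6 = 544.0000
Now evaluate at x=24, y=14:
z = k × 24 / 196 = (3264 × 24) / (6 × 196) = 78336/1176
≈ 66.6122

66.6122


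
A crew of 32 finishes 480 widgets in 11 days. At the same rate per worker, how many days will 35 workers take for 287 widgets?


Days ∝ work / workers, so d₂ = d₁ × (m₁/m₂) × (w₂/w₁)
Workers factor (inverse): 32/35 ≈ 0.9143
Work factor (direct): 287/480 ≈ 0.5979
d₂ = 11 × 32/35 × 287/480 = (11 × 32 × 287) / (35 × 480) = 101024/16800
≈ 6.01 days

6.01 days


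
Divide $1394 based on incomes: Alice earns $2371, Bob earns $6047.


Total income = 2371 + 6047 = $8418
Alice: $1394 × 2371/8418 = $392.63
Bob: $1394 × 6047/8418 = $1001.37
= Alice: $392.63, Bob: $1001.37

Alice: $392.63, Bob: $1001.37


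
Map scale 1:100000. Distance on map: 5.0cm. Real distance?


Real distance = map distance × scale
= 5.0cm × 100000
= 500000 cm = 5000.0 m
= 5.000 km

5.000 km


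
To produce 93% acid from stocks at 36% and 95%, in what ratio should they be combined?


Let x parts of 36% mix with y parts of 95%.
36x + 95y = 93(x + y)
36x + 95y = 93x + 93y
x(36 - 93) = y(93 - 95)
x/y = (95 - 93)/(93 - 36) = 2/57
Simplify: 2:57
= 2:57

2:57


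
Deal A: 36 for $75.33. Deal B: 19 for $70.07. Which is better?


Deal A: $75.33/36 = $2.0925/unit
Deal B: $70.07/19 = $3.6879/unit
A is cheaper per unit
= Deal A

Deal A


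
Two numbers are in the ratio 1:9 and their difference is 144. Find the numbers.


Let A = 1k, B = 9k.
9k - 1k = 144
8k = 144 → k = 144/8 = 18
A = 1×18 = 18, B = 9×18 = 162
= A = 18, B = 162

A = 18, B = 162


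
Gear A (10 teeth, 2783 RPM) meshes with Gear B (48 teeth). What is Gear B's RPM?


Gear ratio = 10:48 = 5:24
RPM_B = RPM_A × (teeth_A / teeth_B)
= 2783 × (10/48)
= 579.8 RPM

579.8 RPM


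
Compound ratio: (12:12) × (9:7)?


Compound ratio = (12×9) : (12×7)
= 108:84
GCD = 12
= 9:7

9:7


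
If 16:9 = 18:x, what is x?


Cross multiply: 16 × x = 9 × 18
16x = 162
x = 162 / 16
= 10.13

10.13


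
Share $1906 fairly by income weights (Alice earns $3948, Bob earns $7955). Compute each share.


Total income = 3948 + 7955 = $11903
Alice: $1906 × 3948/11903 = $632.18
Bob: $1906 × 7955/11903 = $1273.82
= Alice: $632.18, Bob: $1273.82

Alice: $632.18, Bob: $1273.82


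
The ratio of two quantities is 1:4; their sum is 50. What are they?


Let A = 1k, B = 4k.
1k + 4k = 50
5k = 50 → k = 50/5 = 10
A = 1×10 = 10, B = 4×10 = 40
= A = 10, B = 40

A = 10, B = 40


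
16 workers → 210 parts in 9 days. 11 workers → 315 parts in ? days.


Days ∝ work / workers, so d₂ = d₁ × (m₁/m₂) × (w₂/w₁)
Workers factor (inverse): 16/11 ≈ 1.4545
Work factor (direct): 315/210 = 1.5000
d₂ = 9 × 16/11 × 315/210 = (9 × 16 × 315) / (11 × 210) = 45360/2310
≈ 19.64 days

19.64 days


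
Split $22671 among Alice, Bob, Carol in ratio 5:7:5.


Total parts = 5 + 7 + 5 = 17
Alice: 22671 × 5/17 = 6667.94
Bob: 22671 × 7/17 = 9335.12
Carol: 22671 × 5/17 = 6667.94
= Alice: $6667.94, Bob: $9335.12, Carol: $6667.94

Alice: $6667.94, Bob: $9335.12, Carol: $6667.94


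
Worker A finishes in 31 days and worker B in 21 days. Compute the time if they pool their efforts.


Rate of A = 1/31 per day
Rate of B = 1/21 per day
Combined rate = 1/31 + 1/21 = 52/651 ≈ 0.0799 per day
Days = 1 / combined rate = 651/52
≈ 12.52 days

12.52 days


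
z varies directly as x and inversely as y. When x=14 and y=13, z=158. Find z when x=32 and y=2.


z = k·x/y
Solve for k using the known point: k = z·y/x = 158×13/14 = 2054/14 ≈ 146.7143
Now evaluate at x=32, y=2:
z = k × 32 / 2 = (2054 × 32) / (14 × 2) = 65728/28
≈ 2347.4286

2347.4286


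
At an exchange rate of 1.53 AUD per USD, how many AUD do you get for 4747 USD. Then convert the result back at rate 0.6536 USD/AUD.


Amount × rate = 4747 × 1.53 = 7262.91 AUD
Round-trip: 7262.91 × 0.6536 = 4747.04 USD
= 7262.91 AUD, then 4747.04 USD

7262.91 AUD, then 4747.04 USD


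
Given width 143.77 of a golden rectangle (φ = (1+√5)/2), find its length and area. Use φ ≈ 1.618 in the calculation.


φ = (1 + √5) / 2 ≈ 1.618
Length = width × φ = 143.77 × 1.618 = 232.61986
≈ 232.62
Area = width × length = 143.77 × 232.61986 = 33443.7572722 ≈ 33443.76
= Length: 232.62, Area: 33443.76

Length: 232.62, Area: 33443.76


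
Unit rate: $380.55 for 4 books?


Unit rate = total / quantity
= 380.55 / 4
= $95.14 per unit

$95.14 per unit


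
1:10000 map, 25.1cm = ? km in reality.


Real distance = map distance × scale
= 25.1cm × 10000
= 251000 cm = 2510.0 m
= 2.510 km

2.510 km


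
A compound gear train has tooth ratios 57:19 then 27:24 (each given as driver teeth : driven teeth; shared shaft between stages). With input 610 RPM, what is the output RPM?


Stage 1: RPM_B = RPM_A × t_A/t_B = 610 × 57/19 = 34770/19 = 1830.00
B and C share a shaft → RPM_C = RPM_B
Stage 2: RPM_D = RPM_C × t_C/t_D = RPM_A × (t_A×t_C)/(t_B×t_D)
Overall ratio = (57×27)/(19×24) = 1539/456
RPM_D = 610 × 1539/456 = 938790/456
= 2058.75 RPM

2058.75 RPM


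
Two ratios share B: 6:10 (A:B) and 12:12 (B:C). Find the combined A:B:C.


Match B: multiply A:B by 12 → 72:120
Multiply B:C by 10 → 120:120
Combined: 72:120:120
GCD = 24
= 3:5:5

3:5:5


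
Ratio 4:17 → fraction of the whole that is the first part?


Total parts = 4 + 17 = 21
First part: 4/21 = 4/21
= 4/21

4/21


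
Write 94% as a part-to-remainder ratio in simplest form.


94% means 94 parts out of 100; remainder = 6
Part : remainder = 94:6
GCD = 2
= 47:3

47:3


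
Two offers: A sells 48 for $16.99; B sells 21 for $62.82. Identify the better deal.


Deal A: $16.99/48 = $0.3540/unit
Deal B: $62.82/21 = $2.9914/unit
A is cheaper per unit
= Deal A

Deal A


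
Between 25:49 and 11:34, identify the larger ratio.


25/49 = 0.5102
11/34 = 0.3235
0.5102 > 0.3235, so 25:49 is greater
= 25:49

25:49


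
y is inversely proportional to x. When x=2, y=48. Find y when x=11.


Inverse proportion: x × y = constant
k = 2 × 48 = 96
y₂ = k / 11 = 96 / 11
= 8.73

8.73


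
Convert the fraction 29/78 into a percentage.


Percentage = (part / whole) × 100
= (29 / 78) × 100
≈ 37.18%

37.18%


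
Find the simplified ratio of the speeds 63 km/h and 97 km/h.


Ratio = 63:97
GCD = 1
Simplified = 63:97
Time ratio (same distance) = 97:63
Speed ratio = 63:97

63:97


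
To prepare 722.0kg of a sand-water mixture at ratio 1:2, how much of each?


Total parts = 1 + 2 = 3
sand: 722.0 × 1/3 = 240.7kg
water: 722.0 × 2/3 = 481.3kg
= 240.7kg and 481.3kg

240.7kg and 481.3kg


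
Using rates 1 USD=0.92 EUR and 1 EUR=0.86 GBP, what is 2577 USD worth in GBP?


Step 1: 2577 USD × 0.92 = 2370.84 EUR
Step 2: 2370.84 EUR × 0.86 = 2038.92 GBP
Implied rate USD→GBP = 0.92 × 0.86 = 0.7912
= 2038.92 GBP

2038.92 GBP


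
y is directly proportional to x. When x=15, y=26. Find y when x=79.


Direct proportion: y/x = constant
k = 26/15 ≈ 1.7333
y₂ = k × 79 = 26 × 79 / 15 = 2054/15
≈ 136.93

136.93


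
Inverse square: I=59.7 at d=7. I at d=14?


I₁d₁² = I₂d₂²
I₂ = I₁ × (d₁/d₂)²
= 59.7 × (7/14)²
= 59.7 × 49/196
= 2925.3/196
= 14.9250

14.9250


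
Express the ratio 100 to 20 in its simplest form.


GCD(100, 20) = 20
100/20 : 20/20
= 5:1

5:1


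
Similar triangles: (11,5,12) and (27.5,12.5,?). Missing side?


Scale factor = 27.5/11 = 2.5
Missing side = 12 × 2.5
= 30.0

30.0


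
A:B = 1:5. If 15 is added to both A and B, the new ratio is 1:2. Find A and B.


Let A = 1k, B = 5k.
(1k + 15) / (5k + 15) = 1/2
Cross-multiply: 2(1k + 15) = 1(5k + 15)
2k + 30 = 5k + 15
2k - 5k = 15 - 30
-3k = -15
k = -15/-3 = 5
A = 1×5 = 5, B = 5×5 = 25
= A = 5, B = 25

A = 5, B = 25


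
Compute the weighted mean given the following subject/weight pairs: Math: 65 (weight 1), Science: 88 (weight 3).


Numerator = 65×1 + 88×3
= 65 + 264
= 329
Total weight = 4
Weighted avg = 329/4
= 82.25

82.25


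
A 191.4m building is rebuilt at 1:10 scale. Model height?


Model size = real / scale
= 191.4 / 10
= 19.1400 m

19.1400 m


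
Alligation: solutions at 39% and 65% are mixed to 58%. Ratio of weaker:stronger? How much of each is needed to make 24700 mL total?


Let x parts of 39% mix with y parts of 65%.
39x + 65y = 58(x + y)
39x + 65y = 58x + 58y
x(39 - 58) = y(58 - 65)
x/y = (65 - 58)/(58 - 39) = 7/19
Simplify: 7:19
Total parts = 26; one part = 24700/26 = 950.00 mL
39% solution: 7×950.00 = 6650.00 mL
65% solution: 19×950.00 = 18050.00 mL
= ratio 7:19; 6650.00 mL and 18050.00 mL

ratio 7:19; 6650.00 mL and 18050.00 mL


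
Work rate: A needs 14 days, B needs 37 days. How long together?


Rate of A = 1/14 per day
Rate of B = 1/37 per day
Combined rate = 1/14 + 1/37 = 51/518 ≈ 0.0985 per day
Days = 1 / combined rate = 518/51
≈ 10.16 days

10.16 days


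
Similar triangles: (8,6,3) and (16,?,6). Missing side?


Scale factor = 16/8 = 2
Missing side = 6 × 2
= 12.0

12.0


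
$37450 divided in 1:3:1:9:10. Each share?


Total parts = 1 + 3 + 1 + 9 + 10 = 24
Part 1: 37450 × 1/24 = 1560.42
Part 2: 37450 × 3/24 = 4681.25
Part 3: 37450 × 1/24 = 1560.42
Part 4: 37450 × 9/24 = 14043.75
Part 5: 37450 × 10/24 = 15604.17
= Part 1: $1560.42, Part 2: $4681.25, Part 3: $1560.42, Part 4: $14043.75, Part 5: $15604.17

Part 1: $1560.42, Part 2: $4681.25, Part 3: $1560.42, Part 4: $14043.75, Part 5: $15604.17


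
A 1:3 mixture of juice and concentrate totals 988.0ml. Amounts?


Total parts = 1 + 3 = 4
juice: 988.0 × 1/4 = 247.0ml
concentrate: 988.0 × 3/4 = 741.0ml
= 247.0ml and 741.0ml

247.0ml and 741.0ml


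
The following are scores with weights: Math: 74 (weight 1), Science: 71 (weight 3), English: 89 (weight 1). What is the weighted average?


Numerator = 74×1 + 71×3 + 89×1
= 74 + 213 + 89
= 376
Total weight = 5
Weighted avg = 376/5
= 75.20

75.20


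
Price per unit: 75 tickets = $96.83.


Unit rate = total / quantity
= 96.83 / 75
= $1.29 per unit

$1.29 per unit


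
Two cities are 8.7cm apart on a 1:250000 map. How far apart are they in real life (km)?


Real distance = map distance × scale
= 8.7cm × 250000
= 2175000 cm = 21750.0 m
= 21.750 km

21.750 km


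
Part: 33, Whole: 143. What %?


Percentage = (part / whole) × 100
= (33 / 143) × 100
≈ 23.08%

23.08%


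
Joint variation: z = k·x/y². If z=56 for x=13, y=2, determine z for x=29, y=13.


z = k·x/y²
Solve for k using the known point: k = z·y²/x = 56×4/13 = 224/13 ≈ 17.2308
Now evaluate at x=29, y=13:
z = k × 29 / 169 = (224 × 29) / (13 × 169) = 6496/2197
≈ 2.9568

2.9568


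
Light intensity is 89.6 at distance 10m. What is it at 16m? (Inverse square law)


I₁d₁² = I₂d₂²
I₂ = I₁ × (d₁/d₂)²
= 89.6 × (10/16)²
= 89.6 × 100/256
= 8960/256
= 35.0000

35.0000


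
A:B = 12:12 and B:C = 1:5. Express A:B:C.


Match B: multiply A:B by 1 → 12:12
Multiply B:C by 12 → 12:60
Combined: 12:12:60
GCD = 12
= 1:1:5

1:1:5


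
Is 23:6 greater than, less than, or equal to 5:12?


23/6 = 3.8333
5/12 = 0.4167
3.8333 > 0.4167, so 23:6 is greater
= greater than

greater than


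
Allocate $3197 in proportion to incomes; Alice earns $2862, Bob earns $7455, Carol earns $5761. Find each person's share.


Total income = 2862 + 7455 + 5761 = $16078
Alice: $3197 × 2862/16078 = $569.09
Bob: $3197 × 7455/16078 = $1482.38
Carol: $3197 × 5761/16078 = $1145.54
= Alice: $569.09, Bob: $1482.38, Carol: $1145.54

Alice: $569.09, Bob: $1482.38, Carol: $1145.54


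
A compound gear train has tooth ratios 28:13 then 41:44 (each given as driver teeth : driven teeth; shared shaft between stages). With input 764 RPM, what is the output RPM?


Stage 1: RPM_B = RPM_A × t_A/t_B = 764 × 28/13 = 21392/13 ≈ 1645.54
B and C share a shaft → RPM_C = RPM_B
Stage 2: RPM_D = RPM_C × t_C/t_D = RPM_A × (t_A×t_C)/(t_B×t_D)
Overall ratio = (28×41)/(13×44) = 1148/572
RPM_D = 764 × 1148/572 = 877072/572
≈ 1533.34 RPM

1533.34 RPM


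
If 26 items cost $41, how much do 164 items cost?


Direct proportion: y/x = constant
k = 41/26 ≈ 1.5769
y₂ = k × 164 = 41 × 164 / 26 = 6724/26
≈ 258.62

258.62


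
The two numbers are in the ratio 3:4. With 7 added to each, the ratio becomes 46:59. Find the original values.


Let A = 3k, B = 4k.
(3k + 7) / (4k + 7) = 46/59
Cross-multiply: 59(3k + 7) = 46(4k + 7)
177k + 413 = 184k + 322
177k - 184k = 322 - 413
-7k = -91
k = -91/-7 = 13
A = 3×13 = 39, B = 4×13 = 52
= A = 39, B = 52

A = 39, B = 52


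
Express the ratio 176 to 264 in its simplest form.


GCD(176, 264) = 88
176/88 : 264/88
= 2:3

2:3


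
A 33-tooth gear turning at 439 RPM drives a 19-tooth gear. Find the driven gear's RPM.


Gear ratio = 33:19 = 33:19
RPM_B = RPM_A × (teeth_A / teeth_B)
= 439 × (33/19)
= 762.5 RPM

762.5 RPM


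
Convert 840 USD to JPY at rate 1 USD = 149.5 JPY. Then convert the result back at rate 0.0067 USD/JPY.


Amount × rate = 840 × 149.5 = 125580.00 JPY
Round-trip: 125580.00 × 0.0067 = 841.39 USD
= 125580.00 JPY, then 841.39 USD

125580.00 JPY, then 841.39 USD


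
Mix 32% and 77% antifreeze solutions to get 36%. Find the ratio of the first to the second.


Let x parts of 32% mix with y parts of 77%.
32x + 77y = 36(x + y)
32x + 77y = 36x + 36y
x(32 - 36) = y(36 - 77)
x/y = (77 - 36)/(36 - 32) = 41/4
Simplify: 41:4
= 41:4

41:4


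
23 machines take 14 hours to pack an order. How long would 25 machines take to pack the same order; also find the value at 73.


Inverse proportion: x × y = constant
k = 23 × 14 = 322
At x=25: k/25 = 12.88
At x=73: k/73 = 4.41
= 12.88 and 4.41

12.88 and 4.41


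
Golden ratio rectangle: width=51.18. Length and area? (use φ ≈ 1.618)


φ = (1 + √5) / 2 ≈ 1.618
Length = width × φ = 51.18 × 1.618 = 82.80924
≈ 82.81
Area = width × length = 51.18 × 82.80924 = 4238.1769032 ≈ 4238.18
= Length: 82.81, Area: 4238.18

Length: 82.81, Area: 4238.18


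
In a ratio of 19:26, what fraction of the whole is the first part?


Total parts = 19 + 26 = 45
First part: 19/45 = 19/45
= 19/45

19/45


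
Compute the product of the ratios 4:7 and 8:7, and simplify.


Compound ratio = (4×8) : (7×7)
= 32:49
GCD = 1
= 32:49

32:49


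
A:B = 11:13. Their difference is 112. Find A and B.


Let A = 11k, B = 13k.
13k - 11k = 112
2k = 112 → k = 112/2 = 56
A = 11×56 = 616, B = 13×56 = 728
= A = 616, B = 728

A = 616, B = 728


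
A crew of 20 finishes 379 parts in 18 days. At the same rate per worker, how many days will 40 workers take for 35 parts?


Days ∝ work / workers, so d₂ = d₁ × (m₁/m₂) × (w₂/w₁)
Workers factor (inverse): 20/40 = 0.5000
Work factor (direct): 35/379 ≈ 0.0923
d₂ = 18 × 20/40 × 35/379 = (18 × 20 × 35) / (40 × 379) = 12600/15160
≈ 0.83 days

0.83 days


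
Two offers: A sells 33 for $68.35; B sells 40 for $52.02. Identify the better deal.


Deal A: $68.35/33 = $2.0712/unit
Deal B: $52.02/40 = $1.3005/unit
B is cheaper per unit
= Deal B

Deal B


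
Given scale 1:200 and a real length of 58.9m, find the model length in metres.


Model size = real / scale
= 58.9 / 200
= 0.2945 m

0.2945 m


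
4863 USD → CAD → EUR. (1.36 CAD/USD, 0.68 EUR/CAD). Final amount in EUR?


Step 1: 4863 USD × 1.36 = 6613.68 CAD
Step 2: 6613.68 CAD × 0.68 = 4497.30 EUR
Implied rate USD→EUR = 1.36 × 0.68 = 0.9248
= 4497.30 EUR

4497.30 EUR


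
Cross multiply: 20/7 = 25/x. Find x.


Cross multiply: 20 × x = 7 × 25
20x = 175
x = 175 / 20
= 8.75

8.75


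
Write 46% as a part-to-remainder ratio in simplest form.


46% means 46 parts out of 100; remainder = 54
Part : remainder = 46:54
GCD = 2
= 23:27

23:27


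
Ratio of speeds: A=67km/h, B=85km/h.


Ratio = 67:85
GCD = 1
Simplified = 67:85
Time ratio (same distance) = 85:67
Speed ratio = 67:85

67:85


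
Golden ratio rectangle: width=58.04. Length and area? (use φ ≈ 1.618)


φ = (1 + √5) / 2 ≈ 1.618
Length = width × φ = 58.04 × 1.618 = 93.90872
≈ 93.91
Area = width × length = 58.04 × 93.90872 = 5450.4621088 ≈ 5450.46
= Length: 93.91, Area: 5450.46

Length: 93.91, Area: 5450.46


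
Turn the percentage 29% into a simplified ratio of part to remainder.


29% means 29 parts out of 100; remainder = 71
Part : remainder = 29:71
GCD = 1
= 29:71

29:71


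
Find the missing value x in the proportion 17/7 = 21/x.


Cross multiply: 17 × x = 7 × 21
17x = 147
x = 147 / 17
= 8.65

8.65


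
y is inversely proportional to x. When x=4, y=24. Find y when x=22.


Inverse proportion: x × y = constant
k = 4 × 24 = 96
y₂ = k / 22 = 96 / 22
= 4.36

4.36


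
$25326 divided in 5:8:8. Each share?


Total parts = 5 + 8 + 8 = 21
Part 1: 25326 × 5/21 = 6030.00
Part 2: 25326 × 8/21 = 9648.00
Part 3: 25326 × 8/21 = 9648.00
= Part 1: $6030.00, Part 2: $9648.00, Part 3: $9648.00

Part 1: $6030.00, Part 2: $9648.00, Part 3: $9648.00


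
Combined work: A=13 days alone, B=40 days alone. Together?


Rate of A = 1/13 per day
Rate of B = 1/40 per day
Combined rate = 1/13 + 1/40 = 53/520 ≈ 0.1019 per day
Days = 1 / combined rate = 520/53
≈ 9.81 days

9.81 days


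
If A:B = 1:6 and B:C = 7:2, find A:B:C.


Match B: multiply A:B by 7 → 7:42
Multiply B:C by 6 → 42:12
Combined: 7:42:12
GCD = 1
= 7:42:12

7:42:12


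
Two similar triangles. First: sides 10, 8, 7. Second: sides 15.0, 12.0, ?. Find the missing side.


Scale factor = 15.0/10 = 1.5
Missing side = 7 × 1.5
= 10.5

10.5


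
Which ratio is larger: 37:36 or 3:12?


37/36 = 1.0278
3/12 = 0.2500
1.0278 > 0.2500, so 37:36 is greater
= 37:36

37:36


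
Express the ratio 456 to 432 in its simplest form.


GCD(456, 432) = 24
456/24 : 432/24
= 19:18

19:18


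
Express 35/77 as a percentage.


Percentage = (part / whole) × 100
= (35 / 77) × 100
≈ 45.45%

45.45%


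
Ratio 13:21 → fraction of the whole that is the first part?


Total parts = 13 + 21 = 34
First part: 13/34 = 13/34
= 13/34

13/34


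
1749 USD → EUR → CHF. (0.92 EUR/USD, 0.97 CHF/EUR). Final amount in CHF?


Step 1: 1749 USD × 0.92 = 1609.08 EUR
Step 2: 1609.08 EUR × 0.97 = 1560.81 CHF
Implied rate USD→CHF = 0.92 × 0.97 = 0.8924
= 1560.81 CHF

1560.81 CHF


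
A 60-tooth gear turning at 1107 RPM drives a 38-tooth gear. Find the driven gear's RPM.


Gear ratio = 60:38 = 30:19
RPM_B = RPM_A × (teeth_A / teeth_B)
= 1107 × (60/38)
= 1747.9 RPM

1747.9 RPM


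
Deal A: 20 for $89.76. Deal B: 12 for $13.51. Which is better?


Deal A: $89.76/20 = $4.4880/unit
Deal B: $13.51/12 = $1.1258/unit
B is cheaper per unit
= Deal B

Deal B


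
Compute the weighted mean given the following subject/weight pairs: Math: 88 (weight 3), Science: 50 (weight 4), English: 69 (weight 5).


Numerator = 88×3 + 50×4 + 69×5
= 264 + 200 + 345
= 809
Total weight = 12
Weighted avg = 809/12
= 67.42

67.42


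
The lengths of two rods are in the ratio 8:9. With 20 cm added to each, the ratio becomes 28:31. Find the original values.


Let A = 8k, B = 9k.
(8k + 20) / (9k + 20) = 28/31
Cross-multiply: 31(8k + 20) = 28(9k + 20)
248k + 620 = 252k + 560
248k - 252k = 560 - 620
-4k = -60
k = -60/-4 = 15
A = 8×15 = 120, B = 9×15 = 135
= A = 120, B = 135

A = 120, B = 135


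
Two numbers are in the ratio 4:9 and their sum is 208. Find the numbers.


Let A = 4k, B = 9k.
4k + 9k = 208
13k = 208 → k = 208/13 = 16
A = 4×16 = 64, B = 9×16 = 144
= A = 64, B = 144

A = 64, B = 144


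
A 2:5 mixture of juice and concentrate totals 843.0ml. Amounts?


Total parts = 2 + 5 = 7
juice: 843.0 × 2/7 = 240.9ml
concentrate: 843.0 × 5/7 = 602.1ml
= 240.9ml and 602.1ml

240.9ml and 602.1ml


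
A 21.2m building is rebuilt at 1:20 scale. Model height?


Model size = real / scale
= 21.2 / 20
= 1.0600 m

1.0600 m


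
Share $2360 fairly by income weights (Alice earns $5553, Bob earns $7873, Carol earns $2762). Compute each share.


Total income = 5553 + 7873 + 2762 = $16188
Alice: $2360 × 5553/16188 = $809.56
Bob: $2360 × 7873/16188 = $1147.78
Carol: $2360 × 2762/16188 = $402.66
= Alice: $809.56, Bob: $1147.78, Carol: $402.66

Alice: $809.56, Bob: $1147.78, Carol: $402.66


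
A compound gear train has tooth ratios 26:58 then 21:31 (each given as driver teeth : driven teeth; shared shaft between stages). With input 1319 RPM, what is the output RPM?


Stage 1: RPM_B = RPM_A × t_A/t_B = 1319 × 26/58 = 34294/58 ≈ 591.28
B and C share a shaft → RPM_C = RPM_B
Stage 2: RPM_D = RPM_C × t_C/t_D = RPM_A × (t_A×t_C)/(t_B×t_D)
Overall ratio = (26×21)/(58×31) = 546/1798
RPM_D = 1319 × 546/1798 = 720174/1798
≈ 400.54 RPM

400.54 RPM


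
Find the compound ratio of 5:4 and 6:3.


Compound ratio = (5×6) : (4×3)
= 30:12
GCD = 6
= 5:2

5:2


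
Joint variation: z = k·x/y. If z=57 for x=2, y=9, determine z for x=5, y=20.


z = k·x/y
Solve for k using the known point: k = z·y/x = 57×9/2 = 513/2 = 256.5000
Now evaluate at x=5, y=20:
z = k × 5 / 20 = (513 × 5) / (2 × 20) = 2565/40
= 64.1250

64.1250


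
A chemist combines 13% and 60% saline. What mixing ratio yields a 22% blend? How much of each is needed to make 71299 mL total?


Let x parts of 13% mix with y parts of 60%.
13x + 60y = 22(x + y)
13x + 60y = 22x + 22y
x(13 - 22) = y(22 - 60)
x/y = (60 - 22)/(22 - 13) = 38/9
Simplify: 38:9
Total parts = 47; one part = 71299/47 = 1517.00 mL
13% solution: 38×1517.00 = 57646.00 mL
60% solution: 9×1517.00 = 13653.00 mL
= ratio 38:9; 57646.00 mL and 13653.00 mL

ratio 38:9; 57646.00 mL and 13653.00 mL


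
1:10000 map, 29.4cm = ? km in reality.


Real distance = map distance × scale
= 29.4cm × 10000
= 294000 cm = 2940.0 m
= 2.940 km

2.940 km


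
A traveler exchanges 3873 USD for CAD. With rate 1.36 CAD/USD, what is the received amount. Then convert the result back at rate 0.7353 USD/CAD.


Amount × rate = 3873 × 1.36 = 5267.28 CAD
Round-trip: 5267.28 × 0.7353 = 3873.03 USD
= 5267.28 CAD, then 3873.03 USD

5267.28 CAD, then 3873.03 USD


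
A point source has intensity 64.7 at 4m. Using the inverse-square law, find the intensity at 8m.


I₁d₁² = I₂d₂²
I₂ = I₁ × (d₁/d₂)²
= 64.7 × (4/8)²
= 64.7 × 16/64
= 1035.2/64
= 16.1750

16.1750


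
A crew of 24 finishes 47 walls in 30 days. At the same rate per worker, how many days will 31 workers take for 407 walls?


Days ∝ work / workers, so d₂ = d₁ × (m₁/m₂) × (w₂/w₁)
Workers factor (inverse): 24/31 ≈ 0.7742
Work factor (direct): 407/47 ≈ 8.6596
d₂ = 30 × 24/31 × 407/47 = (30 × 24 × 407) / (31 × 47) = 293040/1457
≈ 201.13 days

201.13 days


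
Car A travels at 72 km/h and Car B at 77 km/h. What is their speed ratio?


Ratio = 72:77
GCD = 1
Simplified = 72:77
Time ratio (same distance) = 77:72
Speed ratio = 72:77

72:77


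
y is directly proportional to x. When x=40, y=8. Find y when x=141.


Direct proportion: y/x = constant
k = 8/40 = 0.2000
y₂ = k × 141 = 8 × 141 / 40 = 1128/40
= 28.20

28.20


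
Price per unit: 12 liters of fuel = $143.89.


Unit rate = total / quantity
= 143.89 / 12
= $11.99 per unit

$11.99 per unit


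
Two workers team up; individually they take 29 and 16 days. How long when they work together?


Rate of A = 1/29 per day
Rate of B = 1/16 per day
Combined rate = 1/29 + 1/16 = 45/464 ≈ 0.0970 per day
Days = 1 / combined rate = 464/45
≈ 10.31 days

10.31 days


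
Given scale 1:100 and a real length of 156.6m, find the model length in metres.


Model size = real / scale
= 156.6 / 100
= 1.5660 m

1.5660 m


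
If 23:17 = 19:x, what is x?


Cross multiply: 23 × x = 17 × 19
23x = 323
x = 323 / 23
= 14.04

14.04


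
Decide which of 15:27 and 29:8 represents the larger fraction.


15/27 = 0.5556
29/8 = 3.6250
0.5556 < 3.6250, so 15:27 is less
= 29:8

29:8


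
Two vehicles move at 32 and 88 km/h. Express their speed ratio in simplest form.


Ratio = 32:88
GCD = 8
Simplified = 4:11
Time ratio (same distance) = 11:4
Speed ratio = 4:11

4:11


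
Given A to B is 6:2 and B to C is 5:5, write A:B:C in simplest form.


Match B: multiply A:B by 5 → 30:10
Multiply B:C by 2 → 10:10
Combined: 30:10:10
GCD = 10
= 3:1:1

3:1:1


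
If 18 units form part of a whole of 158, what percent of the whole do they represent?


Percentage = (part / whole) × 100
= (18 / 158) × 100
≈ 11.39%

11.39%


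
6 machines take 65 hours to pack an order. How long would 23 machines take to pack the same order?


Inverse proportion: x × y = constant
k = 6 × 65 = 390
y₂ = k / 23 = 390 / 23
= 16.96

16.96


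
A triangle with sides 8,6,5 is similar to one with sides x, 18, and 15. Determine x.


Scale factor = 18/6 = 3
Missing side = 8 × 3
= 24.0

24.0


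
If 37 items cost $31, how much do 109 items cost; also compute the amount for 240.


Direct proportion: y/x = constant
k = 31/37 ≈ 0.8378
y at x=109: k × 109 = 31 × 109 / 37 = 3379/37 ≈ 91.32
y at x=240: k × 240 = 31 × 240 / 37 = 7440/37 ≈ 201.08
= 91.32 and 201.08

91.32 and 201.08
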